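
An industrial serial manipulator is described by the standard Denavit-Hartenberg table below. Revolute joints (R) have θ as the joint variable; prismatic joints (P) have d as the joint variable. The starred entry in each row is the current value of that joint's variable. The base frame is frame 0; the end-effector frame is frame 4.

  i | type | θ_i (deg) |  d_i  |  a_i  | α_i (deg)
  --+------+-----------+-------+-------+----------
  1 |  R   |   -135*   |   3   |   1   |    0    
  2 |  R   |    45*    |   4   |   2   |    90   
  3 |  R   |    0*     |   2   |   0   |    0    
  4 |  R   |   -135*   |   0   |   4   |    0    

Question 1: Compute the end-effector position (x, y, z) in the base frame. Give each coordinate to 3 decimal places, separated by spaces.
after link 1: o_1 = (-0.7071, -0.7071, 3.0000)
after link 2: o_2 = (-0.7071, -2.7071, 7.0000)
after link 3: o_3 = (-2.7071, -2.7071, 7.0000)
after link 4: o_4 = (-2.7071, 0.1213, 4.1716)

-2.707 0.121 4.172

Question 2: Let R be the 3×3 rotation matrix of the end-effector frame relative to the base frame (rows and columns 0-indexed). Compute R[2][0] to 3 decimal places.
-0.707

End-effector x-axis (col 0 of R) = (-0.0000,0.7071,-0.7071)
R[2][0] = -0.7071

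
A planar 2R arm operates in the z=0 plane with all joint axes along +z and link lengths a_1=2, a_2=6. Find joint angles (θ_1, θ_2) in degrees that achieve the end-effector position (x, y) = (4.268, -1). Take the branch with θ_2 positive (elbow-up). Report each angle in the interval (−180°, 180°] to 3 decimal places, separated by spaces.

-149.997 149.998

cos θ_2 = (19.2158−2²−6²)/(2·2·6) = -0.8660; θ_2 = 149.9979° (elbow-up)
β = atan2(-1.0000,4.2680) = -13.1866°; ψ = atan2(3.0002,-3.1960) = 136.8105°
θ_1 = β − ψ = -149.9971°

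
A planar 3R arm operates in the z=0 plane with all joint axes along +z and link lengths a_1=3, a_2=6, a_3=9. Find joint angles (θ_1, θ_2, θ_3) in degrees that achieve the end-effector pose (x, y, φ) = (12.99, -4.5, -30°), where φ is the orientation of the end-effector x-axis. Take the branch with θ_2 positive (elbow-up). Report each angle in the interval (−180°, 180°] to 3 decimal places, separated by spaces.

wrist centre = target − a_3·(cos φ, sin φ) = (5.1958, -0.0000)
cos θ_2 = (26.9960−3²−6²)/(2·3·6) = -0.5001; θ_2 = 120.0073° (elbow-up)
β = atan2(-0.0000,5.1958) = -0.0000°; ψ = atan2(5.1958,-0.0007) = 90.0073°
θ_1 = β − ψ = -90.0073°
θ_3 = φ − θ_1 − θ_2 = -60.0000° (wrapped to (-180°,180°])

-90.007 120.007 -60.000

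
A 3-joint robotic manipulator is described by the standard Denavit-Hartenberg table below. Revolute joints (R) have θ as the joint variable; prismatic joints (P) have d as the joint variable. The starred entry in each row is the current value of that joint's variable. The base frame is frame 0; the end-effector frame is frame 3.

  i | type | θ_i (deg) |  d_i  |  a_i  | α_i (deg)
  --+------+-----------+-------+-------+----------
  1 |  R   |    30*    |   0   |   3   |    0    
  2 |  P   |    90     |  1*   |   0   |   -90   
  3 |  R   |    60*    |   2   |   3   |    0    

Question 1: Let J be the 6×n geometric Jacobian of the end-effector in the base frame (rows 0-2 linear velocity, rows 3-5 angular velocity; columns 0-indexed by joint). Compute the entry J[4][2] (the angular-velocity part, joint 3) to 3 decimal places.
axis z_2 = (-0.8660,-0.5000,0.0000); lever o_n−o_2 = (-2.4821,0.2990,-2.5981)
cross product → J_v[:, 2] = (1.2990,-2.2500,-1.5000)
J_ω[:, 2] = z_2
entry J[4][2] = -0.5000

-0.500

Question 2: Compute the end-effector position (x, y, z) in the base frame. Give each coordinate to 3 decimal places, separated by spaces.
0.116 1.799 -1.598

after link 1: o_1 = (2.5981, 1.5000, 0.0000)
after link 2: o_2 = (2.5981, 1.5000, 1.0000)
after link 3: o_3 = (0.1160, 1.7990, -1.5981)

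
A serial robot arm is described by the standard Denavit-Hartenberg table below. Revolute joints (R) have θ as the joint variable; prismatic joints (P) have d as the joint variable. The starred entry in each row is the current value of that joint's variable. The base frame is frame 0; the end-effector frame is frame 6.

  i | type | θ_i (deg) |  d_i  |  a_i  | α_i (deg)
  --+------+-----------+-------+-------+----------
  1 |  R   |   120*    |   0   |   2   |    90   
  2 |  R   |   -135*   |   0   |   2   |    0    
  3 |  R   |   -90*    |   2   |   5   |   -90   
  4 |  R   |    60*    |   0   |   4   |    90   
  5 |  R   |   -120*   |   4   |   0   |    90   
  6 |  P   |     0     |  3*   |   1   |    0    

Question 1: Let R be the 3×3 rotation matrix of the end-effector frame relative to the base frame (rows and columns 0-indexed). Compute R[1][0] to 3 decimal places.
End-effector x-axis (col 0 of R) = (-0.0196,0.8999,0.4356)
R[1][0] = 0.8999

0.900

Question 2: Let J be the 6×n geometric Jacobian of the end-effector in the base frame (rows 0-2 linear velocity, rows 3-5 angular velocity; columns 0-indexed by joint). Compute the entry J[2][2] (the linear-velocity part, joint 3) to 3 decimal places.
axis z_2 = (0.8660,0.5000,0.0000); lever o_n−o_2 = (6.1638,-4.2381,5.8556)
cross product → J_v[:, 2] = (2.9278,-5.0711,-6.7522)
J_ω[:, 2] = z_2
entry J[2][2] = -6.7522

-6.752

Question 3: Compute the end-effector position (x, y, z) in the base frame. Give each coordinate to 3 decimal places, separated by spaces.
after link 1: o_1 = (-1.0000, 1.7321, 0.0000)
after link 2: o_2 = (-0.2929, 0.5073, -1.4142)
after link 3: o_3 = (3.2069, -1.5546, 2.1213)
after link 4: o_4 = (0.9140, -4.5114, 3.5355)
after link 5: o_5 = (3.8708, -5.6327, 5.9850)
after link 6: o_6 = (5.8709, -3.7308, 4.4414)

5.871 -3.731 4.441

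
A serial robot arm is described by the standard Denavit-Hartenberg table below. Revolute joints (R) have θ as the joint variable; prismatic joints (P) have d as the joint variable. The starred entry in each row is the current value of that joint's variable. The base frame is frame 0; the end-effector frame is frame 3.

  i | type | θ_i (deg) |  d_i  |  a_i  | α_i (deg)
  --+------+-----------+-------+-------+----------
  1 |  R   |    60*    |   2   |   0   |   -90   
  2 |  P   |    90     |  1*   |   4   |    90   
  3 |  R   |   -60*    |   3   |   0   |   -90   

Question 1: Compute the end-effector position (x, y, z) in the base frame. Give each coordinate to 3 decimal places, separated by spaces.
0.634 3.098 -2.000

after link 1: o_1 = (0.0000, 0.0000, 2.0000)
after link 2: o_2 = (-0.8660, 0.5000, -2.0000)
after link 3: o_3 = (0.6340, 3.0981, -2.0000)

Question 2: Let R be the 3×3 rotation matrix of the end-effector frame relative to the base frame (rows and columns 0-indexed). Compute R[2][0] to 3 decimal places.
End-effector x-axis (col 0 of R) = (0.7500,-0.4330,-0.5000)
R[2][0] = -0.5000

-0.500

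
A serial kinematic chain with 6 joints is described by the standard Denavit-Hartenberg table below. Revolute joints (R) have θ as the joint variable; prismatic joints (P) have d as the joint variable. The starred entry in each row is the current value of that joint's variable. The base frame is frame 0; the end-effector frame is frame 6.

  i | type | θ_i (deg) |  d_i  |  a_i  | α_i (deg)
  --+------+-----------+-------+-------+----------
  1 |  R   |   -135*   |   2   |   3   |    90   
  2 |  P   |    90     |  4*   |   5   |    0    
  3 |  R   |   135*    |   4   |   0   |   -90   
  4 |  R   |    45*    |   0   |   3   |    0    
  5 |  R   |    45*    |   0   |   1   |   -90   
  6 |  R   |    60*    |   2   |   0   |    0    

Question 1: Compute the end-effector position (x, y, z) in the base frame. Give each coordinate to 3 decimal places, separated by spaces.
-5.510 1.389 6.914

after link 1: o_1 = (-2.1213, -2.1213, 2.0000)
after link 2: o_2 = (-4.9497, 0.7071, 7.0000)
after link 3: o_3 = (-7.7782, 3.5355, 7.0000)
after link 4: o_4 = (-5.2175, 3.0962, 5.5000)
after link 5: o_5 = (-4.5104, 2.3891, 5.5000)
after link 6: o_6 = (-5.5104, 1.3891, 6.9142)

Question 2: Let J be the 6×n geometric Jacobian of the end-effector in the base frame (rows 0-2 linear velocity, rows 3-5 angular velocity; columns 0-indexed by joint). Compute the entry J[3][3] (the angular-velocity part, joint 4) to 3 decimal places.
-0.500

axis z_3 = (-0.5000,-0.5000,-0.7071); lever o_n−o_3 = (2.2678,-2.1464,-0.0858)
cross product → J_v[:, 3] = (-1.4749,-1.6464,2.2071)
J_ω[:, 3] = z_3
entry J[3][3] = -0.5000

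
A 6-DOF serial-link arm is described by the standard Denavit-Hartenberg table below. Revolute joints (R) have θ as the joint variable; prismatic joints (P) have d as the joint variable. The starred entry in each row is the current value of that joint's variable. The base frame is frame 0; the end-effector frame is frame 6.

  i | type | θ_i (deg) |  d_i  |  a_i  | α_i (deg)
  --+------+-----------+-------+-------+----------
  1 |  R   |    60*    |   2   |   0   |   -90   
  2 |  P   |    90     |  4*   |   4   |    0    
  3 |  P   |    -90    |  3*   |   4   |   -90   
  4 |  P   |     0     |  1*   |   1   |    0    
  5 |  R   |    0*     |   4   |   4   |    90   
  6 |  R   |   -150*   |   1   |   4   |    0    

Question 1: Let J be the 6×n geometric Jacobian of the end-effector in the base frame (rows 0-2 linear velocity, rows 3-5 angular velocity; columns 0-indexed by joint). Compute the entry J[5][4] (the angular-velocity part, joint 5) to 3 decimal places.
-1.000

axis z_4 = (-0.0000,0.0000,-1.0000); lever o_n−o_4 = (-0.5981,0.9641,-2.0000)
cross product → J_v[:, 4] = (0.9641,0.5981,-0.0000)
J_ω[:, 4] = z_4
entry J[5][4] = -1.0000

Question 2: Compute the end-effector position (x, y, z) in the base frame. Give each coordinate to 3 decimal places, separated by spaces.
after link 1: o_1 = (0.0000, 0.0000, 2.0000)
after link 2: o_2 = (-3.4641, 2.0000, -2.0000)
after link 3: o_3 = (-4.0622, 6.9641, -2.0000)
after link 4: o_4 = (-3.5622, 7.8301, -3.0000)
after link 5: o_5 = (-1.5622, 11.2942, -7.0000)
after link 6: o_6 = (-4.1603, 8.7942, -5.0000)

-4.160 8.794 -5.000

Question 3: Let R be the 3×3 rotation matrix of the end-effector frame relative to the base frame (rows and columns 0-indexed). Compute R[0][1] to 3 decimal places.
0.250

End-effector y-axis (col 1 of R) = (0.2500,0.4330,0.8660)
R[0][1] = 0.2500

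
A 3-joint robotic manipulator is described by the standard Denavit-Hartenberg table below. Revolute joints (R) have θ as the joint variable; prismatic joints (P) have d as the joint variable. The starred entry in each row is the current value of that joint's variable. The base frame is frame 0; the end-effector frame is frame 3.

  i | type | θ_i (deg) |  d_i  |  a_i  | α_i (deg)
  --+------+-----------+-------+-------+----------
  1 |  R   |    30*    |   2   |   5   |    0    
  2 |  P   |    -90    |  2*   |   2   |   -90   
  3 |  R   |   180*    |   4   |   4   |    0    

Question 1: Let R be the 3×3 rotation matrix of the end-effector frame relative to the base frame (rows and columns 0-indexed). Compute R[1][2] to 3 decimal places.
0.500

End-effector z-axis (col 2 of R) = (0.8660,0.5000,0.0000)
R[1][2] = 0.5000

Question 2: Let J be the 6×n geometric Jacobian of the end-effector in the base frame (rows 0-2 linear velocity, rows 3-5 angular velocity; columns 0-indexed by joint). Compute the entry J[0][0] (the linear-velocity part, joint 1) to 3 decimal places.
-6.232

axis z_0 = ẑ; lever o_n−o_0 = (6.7942,6.2321,4.0000)
cross product → J_v[:, 0] = (-6.2321,6.7942,0.0000)
J_ω[:, 0] = z_0
entry J[0][0] = -6.2321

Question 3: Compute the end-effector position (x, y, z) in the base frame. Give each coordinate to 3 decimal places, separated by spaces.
after link 1: o_1 = (4.3301, 2.5000, 2.0000)
after link 2: o_2 = (5.3301, 0.7679, 4.0000)
after link 3: o_3 = (6.7942, 6.2321, 4.0000)

6.794 6.232 4.000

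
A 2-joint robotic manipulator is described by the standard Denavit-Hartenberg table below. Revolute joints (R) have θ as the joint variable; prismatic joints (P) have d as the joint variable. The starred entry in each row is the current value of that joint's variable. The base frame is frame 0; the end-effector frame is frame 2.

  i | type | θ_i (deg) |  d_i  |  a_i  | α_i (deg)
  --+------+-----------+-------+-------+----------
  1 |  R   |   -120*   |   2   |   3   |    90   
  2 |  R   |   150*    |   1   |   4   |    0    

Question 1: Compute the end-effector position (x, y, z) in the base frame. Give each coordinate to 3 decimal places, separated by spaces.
-0.634 0.902 4.000

after link 1: o_1 = (-1.5000, -2.5981, 2.0000)
after link 2: o_2 = (-0.6340, 0.9019, 4.0000)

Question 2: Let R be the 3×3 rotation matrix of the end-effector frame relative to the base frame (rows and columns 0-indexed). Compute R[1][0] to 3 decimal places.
0.750

End-effector x-axis (col 0 of R) = (0.4330,0.7500,0.5000)
R[1][0] = 0.7500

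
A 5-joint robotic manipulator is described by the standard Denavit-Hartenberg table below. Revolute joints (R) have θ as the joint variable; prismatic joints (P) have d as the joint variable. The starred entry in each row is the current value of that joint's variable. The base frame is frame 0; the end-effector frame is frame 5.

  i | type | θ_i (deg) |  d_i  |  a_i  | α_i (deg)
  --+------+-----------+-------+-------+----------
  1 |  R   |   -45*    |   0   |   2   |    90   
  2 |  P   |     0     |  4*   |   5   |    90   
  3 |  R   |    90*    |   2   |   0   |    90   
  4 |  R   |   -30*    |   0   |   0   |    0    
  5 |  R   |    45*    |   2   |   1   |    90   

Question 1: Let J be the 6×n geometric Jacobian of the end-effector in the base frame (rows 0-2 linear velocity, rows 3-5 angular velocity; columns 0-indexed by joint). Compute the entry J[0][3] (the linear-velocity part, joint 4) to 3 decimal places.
0.183

axis z_3 = (0.7071,-0.7071,-0.0000); lever o_n−o_3 = (0.7312,-2.0972,-0.2588)
cross product → J_v[:, 3] = (0.1830,0.1830,-0.9659)
J_ω[:, 3] = z_3
entry J[0][3] = 0.1830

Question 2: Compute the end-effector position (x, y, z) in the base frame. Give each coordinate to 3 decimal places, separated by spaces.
2.853 -9.875 -2.259

after link 1: o_1 = (1.4142, -1.4142, 0.0000)
after link 2: o_2 = (2.1213, -7.7782, 0.0000)
after link 3: o_3 = (2.1213, -7.7782, -2.0000)
after link 4: o_4 = (2.1213, -7.7782, -2.0000)
after link 5: o_5 = (2.8525, -9.8754, -2.2588)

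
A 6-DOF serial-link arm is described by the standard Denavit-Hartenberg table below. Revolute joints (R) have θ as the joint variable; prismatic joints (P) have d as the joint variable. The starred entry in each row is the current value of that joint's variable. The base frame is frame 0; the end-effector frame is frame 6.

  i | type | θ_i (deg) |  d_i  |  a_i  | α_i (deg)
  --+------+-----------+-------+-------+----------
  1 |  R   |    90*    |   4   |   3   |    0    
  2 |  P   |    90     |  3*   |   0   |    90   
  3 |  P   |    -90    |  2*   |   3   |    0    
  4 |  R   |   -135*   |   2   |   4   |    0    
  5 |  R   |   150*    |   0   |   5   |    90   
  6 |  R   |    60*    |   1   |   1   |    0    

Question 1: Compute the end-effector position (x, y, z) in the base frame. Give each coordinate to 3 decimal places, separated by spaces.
2.371 7.866 1.257

after link 1: o_1 = (0.0000, 3.0000, 4.0000)
after link 2: o_2 = (0.0000, 3.0000, 7.0000)
after link 3: o_3 = (0.0000, 5.0000, 4.0000)
after link 4: o_4 = (2.8284, 7.0000, 6.8284)
after link 5: o_5 = (1.5343, 7.0000, 1.9988)
after link 6: o_6 = (2.3708, 7.8660, 1.2570)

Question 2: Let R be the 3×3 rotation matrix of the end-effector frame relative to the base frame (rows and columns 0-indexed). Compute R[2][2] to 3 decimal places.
End-effector z-axis (col 2 of R) = (0.9659,-0.0000,-0.2588)
R[2][2] = -0.2588

-0.259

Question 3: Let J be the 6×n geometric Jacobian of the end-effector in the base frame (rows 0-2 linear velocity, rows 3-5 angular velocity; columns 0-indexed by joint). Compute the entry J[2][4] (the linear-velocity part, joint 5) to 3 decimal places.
0.458

axis z_4 = (0.0000,1.0000,0.0000); lever o_n−o_4 = (-0.4576,0.8660,-5.5714)
cross product → J_v[:, 4] = (-5.5714,0.0000,0.4576)
J_ω[:, 4] = z_4
entry J[2][4] = 0.4576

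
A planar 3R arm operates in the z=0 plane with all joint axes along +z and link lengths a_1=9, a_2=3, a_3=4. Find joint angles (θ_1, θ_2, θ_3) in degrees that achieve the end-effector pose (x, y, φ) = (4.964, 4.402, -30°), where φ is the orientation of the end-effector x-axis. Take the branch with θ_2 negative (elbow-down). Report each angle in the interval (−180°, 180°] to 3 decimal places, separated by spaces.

90.001 -149.999 29.997

wrist centre = target − a_3·(cos φ, sin φ) = (1.4999, 6.4020)
cos θ_2 = (43.2353−9²−3²)/(2·9·3) = -0.8660; θ_2 = -149.9986° (elbow-down)
β = atan2(6.4020,1.4999) = 76.8142°; ψ = atan2(-1.5001,6.4020) = -13.1873°
θ_1 = β − ψ = 90.0015°
θ_3 = φ − θ_1 − θ_2 = 29.9971° (wrapped to (-180°,180°])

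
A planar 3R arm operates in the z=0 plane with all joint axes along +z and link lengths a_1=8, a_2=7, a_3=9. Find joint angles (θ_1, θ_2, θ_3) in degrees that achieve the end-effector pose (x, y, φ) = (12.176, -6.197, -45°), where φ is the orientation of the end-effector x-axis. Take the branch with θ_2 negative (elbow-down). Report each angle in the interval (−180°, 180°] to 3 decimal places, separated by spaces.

60.002 -134.997 29.996

wrist centre = target − a_3·(cos φ, sin φ) = (5.8120, 0.1670)
cos θ_2 = (33.8077−8²−7²)/(2·8·7) = -0.7071; θ_2 = -134.9974° (elbow-down)
β = atan2(0.1670,5.8120) = 1.6455°; ψ = atan2(-4.9500,3.0505) = -58.3561°
θ_1 = β − ψ = 60.0015°
θ_3 = φ − θ_1 − θ_2 = 29.9958° (wrapped to (-180°,180°])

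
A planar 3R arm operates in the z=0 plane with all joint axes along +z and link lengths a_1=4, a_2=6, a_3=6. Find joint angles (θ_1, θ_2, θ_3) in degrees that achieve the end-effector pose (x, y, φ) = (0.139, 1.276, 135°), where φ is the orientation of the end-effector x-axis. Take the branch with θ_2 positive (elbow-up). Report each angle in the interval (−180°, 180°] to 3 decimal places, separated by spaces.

-113.207 120.000 128.207

wrist centre = target − a_3·(cos φ, sin φ) = (4.3816, -2.9666)
cos θ_2 = (27.9997−4²−6²)/(2·4·6) = -0.5000; θ_2 = 120.0004° (elbow-up)
β = atan2(-2.9666,4.3816) = -34.1004°; ψ = atan2(5.1961,1.0000) = 79.1069°
θ_1 = β − ψ = -113.2073°
θ_3 = φ − θ_1 − θ_2 = 128.2070° (wrapped to (-180°,180°])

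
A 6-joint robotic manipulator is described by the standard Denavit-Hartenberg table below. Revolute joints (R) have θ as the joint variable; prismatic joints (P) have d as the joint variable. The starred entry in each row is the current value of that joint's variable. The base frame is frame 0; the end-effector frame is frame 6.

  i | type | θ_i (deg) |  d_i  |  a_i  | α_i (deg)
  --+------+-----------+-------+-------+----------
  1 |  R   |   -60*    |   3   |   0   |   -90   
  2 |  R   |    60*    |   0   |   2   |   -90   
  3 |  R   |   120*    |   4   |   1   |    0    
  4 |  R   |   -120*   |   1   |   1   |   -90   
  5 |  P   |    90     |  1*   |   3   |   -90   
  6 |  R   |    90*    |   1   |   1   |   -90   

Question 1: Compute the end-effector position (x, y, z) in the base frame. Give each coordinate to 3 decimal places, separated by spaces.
after link 1: o_1 = (0.0000, 0.0000, 3.0000)
after link 2: o_2 = (0.5000, -0.8660, 1.2679)
after link 3: o_3 = (-2.1071, 1.9175, -0.2990)
after link 4: o_4 = (-2.2901, 2.2345, -1.6651)
after link 5: o_5 = (-1.8571, -0.5155, -0.1651)
after link 6: o_6 = (-1.2410, 0.4175, 0.7010)

-1.241 0.417 0.701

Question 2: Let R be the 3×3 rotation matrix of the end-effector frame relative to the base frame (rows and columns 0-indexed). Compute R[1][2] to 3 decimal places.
0.750

End-effector z-axis (col 2 of R) = (-0.4330,0.7500,-0.5000)
R[1][2] = 0.7500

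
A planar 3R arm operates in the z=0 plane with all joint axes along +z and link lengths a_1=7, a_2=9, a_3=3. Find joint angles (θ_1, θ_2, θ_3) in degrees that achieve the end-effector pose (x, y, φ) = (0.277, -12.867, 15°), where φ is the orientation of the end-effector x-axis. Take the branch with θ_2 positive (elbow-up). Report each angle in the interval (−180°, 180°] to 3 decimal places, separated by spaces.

-134.998 59.993 90.004

wrist centre = target − a_3·(cos φ, sin φ) = (-2.6208, -13.6435)
cos θ_2 = (193.0124−7²−9²)/(2·7·9) = 0.5001; θ_2 = 59.9935° (elbow-up)
β = atan2(-13.6435,-2.6208) = -100.8735°; ψ = atan2(7.7937,11.5009) = 34.1240°
θ_1 = β − ψ = -134.9975°
θ_3 = φ − θ_1 − θ_2 = 90.0040° (wrapped to (-180°,180°])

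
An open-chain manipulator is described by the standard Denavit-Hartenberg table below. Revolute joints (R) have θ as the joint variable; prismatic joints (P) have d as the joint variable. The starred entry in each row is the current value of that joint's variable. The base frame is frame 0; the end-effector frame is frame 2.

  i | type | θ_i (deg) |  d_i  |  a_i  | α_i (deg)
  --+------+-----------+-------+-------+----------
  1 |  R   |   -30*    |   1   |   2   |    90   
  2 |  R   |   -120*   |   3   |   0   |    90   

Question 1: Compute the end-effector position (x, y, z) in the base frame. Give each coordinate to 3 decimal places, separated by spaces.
0.232 -3.598 1.000

after link 1: o_1 = (1.7321, -1.0000, 1.0000)
after link 2: o_2 = (0.2321, -3.5981, 1.0000)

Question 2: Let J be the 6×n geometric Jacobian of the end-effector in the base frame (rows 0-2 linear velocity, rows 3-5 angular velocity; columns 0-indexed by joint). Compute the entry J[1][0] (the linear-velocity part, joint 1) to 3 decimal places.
0.232

axis z_0 = ẑ; lever o_n−o_0 = (0.2321,-3.5981,1.0000)
cross product → J_v[:, 0] = (3.5981,0.2321,-0.0000)
J_ω[:, 0] = z_0
entry J[1][0] = 0.2321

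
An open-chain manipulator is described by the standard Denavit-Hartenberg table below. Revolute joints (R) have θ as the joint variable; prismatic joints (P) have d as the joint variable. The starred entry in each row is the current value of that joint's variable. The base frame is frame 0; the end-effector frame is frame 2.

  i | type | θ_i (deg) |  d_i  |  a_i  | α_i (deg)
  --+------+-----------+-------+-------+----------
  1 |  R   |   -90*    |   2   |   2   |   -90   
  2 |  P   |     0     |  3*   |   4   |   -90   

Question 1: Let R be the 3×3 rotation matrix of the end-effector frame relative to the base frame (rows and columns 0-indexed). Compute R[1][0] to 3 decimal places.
-1.000

End-effector x-axis (col 0 of R) = (0.0000,-1.0000,0.0000)
R[1][0] = -1.0000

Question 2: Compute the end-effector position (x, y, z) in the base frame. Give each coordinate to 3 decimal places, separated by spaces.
3.000 -6.000 2.000

after link 1: o_1 = (0.0000, -2.0000, 2.0000)
after link 2: o_2 = (3.0000, -6.0000, 2.0000)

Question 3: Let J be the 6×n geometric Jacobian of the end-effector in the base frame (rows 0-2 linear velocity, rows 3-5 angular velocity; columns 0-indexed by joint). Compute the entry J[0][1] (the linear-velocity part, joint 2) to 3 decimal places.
1.000

prismatic axis z_1 = (1.0000,0.0000,0.0000)
J_v[:, 1] = z_1; J_ω[:, 1] = (0,0,0)
entry J[0][1] = 1.0000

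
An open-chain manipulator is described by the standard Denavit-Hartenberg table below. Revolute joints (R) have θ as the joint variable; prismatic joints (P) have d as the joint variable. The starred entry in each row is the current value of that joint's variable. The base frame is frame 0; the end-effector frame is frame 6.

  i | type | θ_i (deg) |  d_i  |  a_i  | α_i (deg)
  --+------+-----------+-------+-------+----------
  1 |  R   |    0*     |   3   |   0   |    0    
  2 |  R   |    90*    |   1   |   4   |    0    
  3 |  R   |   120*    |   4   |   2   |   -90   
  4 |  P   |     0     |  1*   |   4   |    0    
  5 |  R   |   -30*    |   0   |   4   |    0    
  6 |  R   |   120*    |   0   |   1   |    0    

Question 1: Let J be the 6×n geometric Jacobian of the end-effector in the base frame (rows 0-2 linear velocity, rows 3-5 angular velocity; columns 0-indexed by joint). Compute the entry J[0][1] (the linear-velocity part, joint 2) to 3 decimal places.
1.598

axis z_1 = (0.0000,0.0000,1.0000); lever o_n−o_1 = (-7.6962,-1.5981,6.0000)
cross product → J_v[:, 1] = (1.5981,-7.6962,0.0000)
J_ω[:, 1] = z_1
entry J[0][1] = 1.5981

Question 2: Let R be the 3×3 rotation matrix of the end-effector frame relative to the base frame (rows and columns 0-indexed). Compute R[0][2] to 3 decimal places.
End-effector z-axis (col 2 of R) = (0.5000,-0.8660,0.0000)
R[0][2] = 0.5000

0.500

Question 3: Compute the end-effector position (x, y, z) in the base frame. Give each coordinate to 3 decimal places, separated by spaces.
after link 1: o_1 = (0.0000, 0.0000, 3.0000)
after link 2: o_2 = (0.0000, 4.0000, 4.0000)
after link 3: o_3 = (-1.7321, 3.0000, 8.0000)
after link 4: o_4 = (-4.6962, 0.1340, 8.0000)
after link 5: o_5 = (-7.6962, -1.5981, 10.0000)
after link 6: o_6 = (-7.6962, -1.5981, 9.0000)

-7.696 -1.598 9.000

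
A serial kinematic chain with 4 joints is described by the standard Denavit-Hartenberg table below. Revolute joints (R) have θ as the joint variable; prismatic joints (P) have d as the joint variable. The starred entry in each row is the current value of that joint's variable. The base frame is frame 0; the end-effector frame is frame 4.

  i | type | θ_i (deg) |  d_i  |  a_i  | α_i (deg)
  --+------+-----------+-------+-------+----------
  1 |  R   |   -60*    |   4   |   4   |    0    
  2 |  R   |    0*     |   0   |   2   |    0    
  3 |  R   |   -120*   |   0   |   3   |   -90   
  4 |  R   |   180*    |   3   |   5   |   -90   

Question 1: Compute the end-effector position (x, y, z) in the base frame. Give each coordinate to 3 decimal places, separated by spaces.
5.000 -8.196 4.000

after link 1: o_1 = (2.0000, -3.4641, 4.0000)
after link 2: o_2 = (3.0000, -5.1962, 4.0000)
after link 3: o_3 = (0.0000, -5.1962, 4.0000)
after link 4: o_4 = (5.0000, -8.1962, 4.0000)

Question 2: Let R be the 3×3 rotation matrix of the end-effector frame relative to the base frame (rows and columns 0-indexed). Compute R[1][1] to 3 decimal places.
End-effector y-axis (col 1 of R) = (-0.0000,1.0000,0.0000)
R[1][1] = 1.0000

1.000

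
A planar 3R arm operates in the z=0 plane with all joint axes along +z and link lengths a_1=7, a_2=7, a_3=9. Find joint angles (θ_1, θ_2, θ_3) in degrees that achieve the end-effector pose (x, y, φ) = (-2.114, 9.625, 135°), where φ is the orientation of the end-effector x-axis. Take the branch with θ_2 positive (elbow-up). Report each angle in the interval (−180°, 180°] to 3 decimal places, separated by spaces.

-30.003 135.006 29.998

wrist centre = target − a_3·(cos φ, sin φ) = (4.2500, 3.2610)
cos θ_2 = (28.6965−7²−7²)/(2·7·7) = -0.7072; θ_2 = 135.0058° (elbow-up)
β = atan2(3.2610,4.2500) = 37.4994°; ψ = atan2(4.9492,2.0498) = 67.5029°
θ_1 = β − ψ = -30.0035°
θ_3 = φ − θ_1 − θ_2 = 29.9977° (wrapped to (-180°,180°])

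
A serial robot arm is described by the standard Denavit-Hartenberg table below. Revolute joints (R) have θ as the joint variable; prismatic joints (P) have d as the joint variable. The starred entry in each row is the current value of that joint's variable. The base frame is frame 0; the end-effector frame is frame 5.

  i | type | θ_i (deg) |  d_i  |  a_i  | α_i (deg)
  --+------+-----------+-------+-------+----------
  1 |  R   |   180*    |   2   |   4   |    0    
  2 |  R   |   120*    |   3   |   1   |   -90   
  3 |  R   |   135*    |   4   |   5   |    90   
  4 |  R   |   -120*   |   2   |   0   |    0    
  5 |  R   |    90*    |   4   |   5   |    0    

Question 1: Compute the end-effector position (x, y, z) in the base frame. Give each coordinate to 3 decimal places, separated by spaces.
-3.378 1.923 -5.840

after link 1: o_1 = (-4.0000, 0.0000, 2.0000)
after link 2: o_2 = (-3.5000, -0.8660, 5.0000)
after link 3: o_3 = (-1.8037, 4.1958, 1.4645)
after link 4: o_4 = (-1.0966, 2.9711, 0.0503)
after link 5: o_5 = (-3.3783, 1.9233, -5.8400)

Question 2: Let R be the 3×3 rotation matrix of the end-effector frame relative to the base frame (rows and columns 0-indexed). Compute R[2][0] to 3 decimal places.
End-effector x-axis (col 0 of R) = (-0.7392,0.2803,-0.6124)
R[2][0] = -0.6124

-0.612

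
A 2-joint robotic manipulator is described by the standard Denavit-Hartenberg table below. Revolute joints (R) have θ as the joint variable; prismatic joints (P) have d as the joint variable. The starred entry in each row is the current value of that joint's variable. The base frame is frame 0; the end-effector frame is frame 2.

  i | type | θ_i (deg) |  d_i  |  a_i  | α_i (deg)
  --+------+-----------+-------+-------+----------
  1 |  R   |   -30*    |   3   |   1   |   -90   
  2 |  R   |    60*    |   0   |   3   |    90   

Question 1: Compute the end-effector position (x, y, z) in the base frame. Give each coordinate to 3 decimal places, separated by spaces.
after link 1: o_1 = (0.8660, -0.5000, 3.0000)
after link 2: o_2 = (2.1651, -1.2500, 0.4019)

2.165 -1.250 0.402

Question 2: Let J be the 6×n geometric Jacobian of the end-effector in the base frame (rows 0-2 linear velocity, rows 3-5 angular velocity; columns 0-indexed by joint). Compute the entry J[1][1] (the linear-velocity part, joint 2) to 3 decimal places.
axis z_1 = (0.5000,0.8660,0.0000); lever o_n−o_1 = (1.2990,-0.7500,-2.5981)
cross product → J_v[:, 1] = (-2.2500,1.2990,-1.5000)
J_ω[:, 1] = z_1
entry J[1][1] = 1.2990

1.299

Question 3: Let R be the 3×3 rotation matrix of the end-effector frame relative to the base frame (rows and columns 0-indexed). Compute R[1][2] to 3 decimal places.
-0.433

End-effector z-axis (col 2 of R) = (0.7500,-0.4330,0.5000)
R[1][2] = -0.4330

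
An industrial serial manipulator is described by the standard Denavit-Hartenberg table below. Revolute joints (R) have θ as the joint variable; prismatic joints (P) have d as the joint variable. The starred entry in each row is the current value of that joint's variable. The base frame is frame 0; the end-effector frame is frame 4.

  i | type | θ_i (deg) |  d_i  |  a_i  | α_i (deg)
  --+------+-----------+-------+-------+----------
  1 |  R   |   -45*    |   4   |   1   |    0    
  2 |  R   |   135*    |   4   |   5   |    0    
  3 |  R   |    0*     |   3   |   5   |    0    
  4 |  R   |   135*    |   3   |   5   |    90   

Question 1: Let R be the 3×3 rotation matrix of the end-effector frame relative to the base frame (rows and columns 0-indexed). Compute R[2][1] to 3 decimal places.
1.000

End-effector y-axis (col 1 of R) = (0.0000,-0.0000,1.0000)
R[2][1] = 1.0000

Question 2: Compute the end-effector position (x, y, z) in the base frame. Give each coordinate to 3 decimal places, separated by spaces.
after link 1: o_1 = (0.7071, -0.7071, 4.0000)
after link 2: o_2 = (0.7071, 4.2929, 8.0000)
after link 3: o_3 = (0.7071, 9.2929, 11.0000)
after link 4: o_4 = (-2.8284, 5.7574, 14.0000)

-2.828 5.757 14.000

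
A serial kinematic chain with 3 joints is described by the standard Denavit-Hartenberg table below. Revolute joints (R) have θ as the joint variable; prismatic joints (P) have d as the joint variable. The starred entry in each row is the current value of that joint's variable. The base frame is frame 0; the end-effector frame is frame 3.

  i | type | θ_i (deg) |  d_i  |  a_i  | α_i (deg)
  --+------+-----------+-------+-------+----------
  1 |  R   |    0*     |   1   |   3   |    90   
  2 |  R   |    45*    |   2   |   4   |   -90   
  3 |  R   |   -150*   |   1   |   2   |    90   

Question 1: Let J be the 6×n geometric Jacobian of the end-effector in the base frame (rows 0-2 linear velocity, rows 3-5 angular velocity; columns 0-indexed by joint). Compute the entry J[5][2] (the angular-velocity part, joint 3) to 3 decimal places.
0.707

axis z_2 = (-0.7071,-0.0000,0.7071); lever o_n−o_2 = (-1.9319,-1.0000,-0.5176)
cross product → J_v[:, 2] = (0.7071,-1.7321,0.7071)
J_ω[:, 2] = z_2
entry J[5][2] = 0.7071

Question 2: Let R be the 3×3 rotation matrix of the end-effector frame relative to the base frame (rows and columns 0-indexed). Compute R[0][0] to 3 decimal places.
End-effector x-axis (col 0 of R) = (-0.6124,-0.5000,-0.6124)
R[0][0] = -0.6124

-0.612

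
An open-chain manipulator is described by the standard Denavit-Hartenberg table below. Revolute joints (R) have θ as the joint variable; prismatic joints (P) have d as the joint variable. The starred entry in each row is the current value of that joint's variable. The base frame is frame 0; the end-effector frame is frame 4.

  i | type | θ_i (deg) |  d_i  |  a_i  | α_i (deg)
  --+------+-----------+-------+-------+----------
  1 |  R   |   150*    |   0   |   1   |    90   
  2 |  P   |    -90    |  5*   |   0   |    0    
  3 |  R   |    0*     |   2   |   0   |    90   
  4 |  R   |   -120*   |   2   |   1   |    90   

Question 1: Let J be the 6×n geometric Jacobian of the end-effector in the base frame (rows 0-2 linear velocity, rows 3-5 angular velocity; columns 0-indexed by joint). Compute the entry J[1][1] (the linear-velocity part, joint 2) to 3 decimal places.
0.866

prismatic axis z_1 = (0.5000,0.8660,0.0000)
J_v[:, 1] = z_1; J_ω[:, 1] = (0,0,0)
entry J[1][1] = 0.8660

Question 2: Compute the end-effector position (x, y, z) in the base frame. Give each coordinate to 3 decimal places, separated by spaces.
after link 1: o_1 = (-0.8660, 0.5000, 0.0000)
after link 2: o_2 = (1.6340, 4.8301, 0.0000)
after link 3: o_3 = (2.6340, 6.5622, 0.0000)
after link 4: o_4 = (3.9330, 4.8122, 0.5000)

3.933 4.812 0.500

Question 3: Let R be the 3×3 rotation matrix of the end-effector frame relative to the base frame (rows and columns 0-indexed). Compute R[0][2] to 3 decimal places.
0.250

End-effector z-axis (col 2 of R) = (0.2500,0.4330,0.8660)
R[0][2] = 0.2500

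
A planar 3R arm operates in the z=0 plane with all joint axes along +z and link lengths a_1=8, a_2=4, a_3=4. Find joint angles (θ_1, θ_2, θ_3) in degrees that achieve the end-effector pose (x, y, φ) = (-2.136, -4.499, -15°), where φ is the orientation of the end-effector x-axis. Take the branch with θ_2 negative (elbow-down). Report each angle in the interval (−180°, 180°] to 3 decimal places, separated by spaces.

-120.001 -120.006 -134.992

wrist centre = target − a_3·(cos φ, sin φ) = (-5.9997, -3.4637)
cos θ_2 = (47.9938−8²−4²)/(2·8·4) = -0.5001; θ_2 = -120.0064° (elbow-down)
β = atan2(-3.4637,-5.9997) = -150.0015°; ψ = atan2(-3.4639,5.9996) = -30.0000°
θ_1 = β − ψ = -120.0015°
θ_3 = φ − θ_1 − θ_2 = -134.9921° (wrapped to (-180°,180°])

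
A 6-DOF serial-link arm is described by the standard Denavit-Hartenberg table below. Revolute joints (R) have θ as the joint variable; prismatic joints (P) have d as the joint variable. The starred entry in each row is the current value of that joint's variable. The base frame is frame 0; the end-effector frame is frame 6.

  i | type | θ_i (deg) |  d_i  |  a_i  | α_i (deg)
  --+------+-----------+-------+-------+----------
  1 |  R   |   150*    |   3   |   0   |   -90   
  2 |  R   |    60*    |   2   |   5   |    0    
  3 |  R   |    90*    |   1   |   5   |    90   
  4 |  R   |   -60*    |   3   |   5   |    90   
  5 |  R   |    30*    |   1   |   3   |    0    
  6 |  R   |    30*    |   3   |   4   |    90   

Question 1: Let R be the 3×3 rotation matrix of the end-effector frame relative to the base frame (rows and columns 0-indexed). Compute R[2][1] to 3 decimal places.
0.433

End-effector y-axis (col 1 of R) = (-0.3995,0.8080,0.4330)
R[2][1] = 0.4330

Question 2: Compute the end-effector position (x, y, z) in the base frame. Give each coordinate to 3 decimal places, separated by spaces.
2.794 6.830 -11.395

after link 1: o_1 = (0.0000, 0.0000, 3.0000)
after link 2: o_2 = (-3.1651, -0.4821, -1.3301)
after link 3: o_3 = (0.0849, -3.5131, -3.8301)
after link 4: o_4 = (2.8260, -0.0957, -7.6782)
after link 5: o_5 = (3.8762, 2.4734, -9.1937)
after link 6: o_6 = (2.7937, 6.8304, -11.3947)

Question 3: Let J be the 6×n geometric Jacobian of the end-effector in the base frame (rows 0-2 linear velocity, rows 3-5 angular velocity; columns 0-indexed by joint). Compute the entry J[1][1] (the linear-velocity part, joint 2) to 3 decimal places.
-7.197

axis z_1 = (-0.5000,-0.8660,0.0000); lever o_n−o_1 = (2.7937,6.8304,-14.3947)
cross product → J_v[:, 1] = (12.4662,-7.1974,-0.9958)
J_ω[:, 1] = z_1
entry J[1][1] = -7.1974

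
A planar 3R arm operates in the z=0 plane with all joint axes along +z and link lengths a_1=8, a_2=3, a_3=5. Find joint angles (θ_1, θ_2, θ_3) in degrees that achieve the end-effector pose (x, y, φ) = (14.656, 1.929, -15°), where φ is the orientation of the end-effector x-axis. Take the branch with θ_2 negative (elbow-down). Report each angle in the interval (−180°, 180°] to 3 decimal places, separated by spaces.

29.995 -44.992 -0.003

wrist centre = target − a_3·(cos φ, sin φ) = (9.8264, 3.2231)
cos θ_2 = (106.9459−8²−3²)/(2·8·3) = 0.7072; θ_2 = -44.9919° (elbow-down)
β = atan2(3.2231,9.8264) = 18.1597°; ψ = atan2(-2.1210,10.1216) = -11.8353°
θ_1 = β − ψ = 29.9950°
θ_3 = φ − θ_1 − θ_2 = -0.0031° (wrapped to (-180°,180°])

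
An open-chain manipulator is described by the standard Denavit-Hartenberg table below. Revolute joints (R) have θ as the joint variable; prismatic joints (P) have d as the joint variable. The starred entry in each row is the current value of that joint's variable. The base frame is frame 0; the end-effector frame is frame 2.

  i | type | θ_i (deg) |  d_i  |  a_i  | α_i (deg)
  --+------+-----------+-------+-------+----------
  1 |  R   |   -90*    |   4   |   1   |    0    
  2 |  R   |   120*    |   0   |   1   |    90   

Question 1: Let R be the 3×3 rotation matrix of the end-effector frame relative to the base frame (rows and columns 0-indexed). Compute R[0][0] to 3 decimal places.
0.866

End-effector x-axis (col 0 of R) = (0.8660,0.5000,0.0000)
R[0][0] = 0.8660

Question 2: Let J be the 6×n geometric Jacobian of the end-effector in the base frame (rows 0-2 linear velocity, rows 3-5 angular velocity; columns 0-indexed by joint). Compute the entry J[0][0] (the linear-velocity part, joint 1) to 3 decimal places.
0.500

axis z_0 = ẑ; lever o_n−o_0 = (0.8660,-0.5000,4.0000)
cross product → J_v[:, 0] = (0.5000,0.8660,-0.0000)
J_ω[:, 0] = z_0
entry J[0][0] = 0.5000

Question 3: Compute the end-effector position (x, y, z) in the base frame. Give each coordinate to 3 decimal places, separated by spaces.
0.866 -0.500 4.000

after link 1: o_1 = (0.0000, -1.0000, 4.0000)
after link 2: o_2 = (0.8660, -0.5000, 4.0000)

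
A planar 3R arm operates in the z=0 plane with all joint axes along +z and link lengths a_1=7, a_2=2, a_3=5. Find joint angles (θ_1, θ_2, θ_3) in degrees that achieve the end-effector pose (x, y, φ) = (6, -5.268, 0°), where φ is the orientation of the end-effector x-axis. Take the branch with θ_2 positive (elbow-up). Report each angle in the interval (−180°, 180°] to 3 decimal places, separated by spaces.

wrist centre = target − a_3·(cos φ, sin φ) = (1.0000, -5.2680)
cos θ_2 = (28.7518−7²−2²)/(2·7·2) = -0.8660; θ_2 = 149.9978° (elbow-up)
β = atan2(-5.2680,1.0000) = -79.2517°; ψ = atan2(1.0001,5.2680) = 10.7490°
θ_1 = β − ψ = -90.0007°
θ_3 = φ − θ_1 − θ_2 = -59.9971° (wrapped to (-180°,180°])

-90.001 149.998 -59.997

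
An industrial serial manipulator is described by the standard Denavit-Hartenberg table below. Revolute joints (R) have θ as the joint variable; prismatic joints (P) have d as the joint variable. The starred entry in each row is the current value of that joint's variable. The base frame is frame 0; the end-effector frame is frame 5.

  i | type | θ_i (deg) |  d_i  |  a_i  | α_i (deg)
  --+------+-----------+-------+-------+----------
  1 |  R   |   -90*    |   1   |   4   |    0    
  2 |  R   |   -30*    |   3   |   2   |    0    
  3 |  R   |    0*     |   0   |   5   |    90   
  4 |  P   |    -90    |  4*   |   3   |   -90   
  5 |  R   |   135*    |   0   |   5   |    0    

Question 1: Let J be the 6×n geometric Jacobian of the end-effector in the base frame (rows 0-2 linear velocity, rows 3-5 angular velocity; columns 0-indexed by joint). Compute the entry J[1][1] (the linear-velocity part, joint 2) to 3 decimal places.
axis z_1 = (0.0000,0.0000,1.0000); lever o_n−o_1 = (-3.9022,-5.8299,3.5355)
cross product → J_v[:, 1] = (5.8299,-3.9022,0.0000)
J_ω[:, 1] = z_1
entry J[1][1] = -3.9022

-3.902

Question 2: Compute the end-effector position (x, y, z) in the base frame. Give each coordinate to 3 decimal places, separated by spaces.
after link 1: o_1 = (0.0000, -4.0000, 1.0000)
after link 2: o_2 = (-1.0000, -5.7321, 4.0000)
after link 3: o_3 = (-3.5000, -10.0622, 4.0000)
after link 4: o_4 = (-6.9641, -8.0622, 1.0000)
after link 5: o_5 = (-3.9022, -9.8299, 4.5355)

-3.902 -9.830 4.536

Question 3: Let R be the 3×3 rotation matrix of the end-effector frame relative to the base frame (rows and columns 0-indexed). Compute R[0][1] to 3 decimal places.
End-effector y-axis (col 1 of R) = (-0.6124,0.3536,0.7071)
R[0][1] = -0.6124

-0.612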